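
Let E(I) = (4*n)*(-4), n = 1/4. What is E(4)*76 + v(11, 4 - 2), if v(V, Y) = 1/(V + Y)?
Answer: -3951/13 ≈ -303.92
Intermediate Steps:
n = ¼ ≈ 0.25000
E(I) = -4 (E(I) = (4*(¼))*(-4) = 1*(-4) = -4)
E(4)*76 + v(11, 4 - 2) = -4*76 + 1/(11 + (4 - 2)) = -304 + 1/(11 + 2) = -304 + 1/13 = -3951/13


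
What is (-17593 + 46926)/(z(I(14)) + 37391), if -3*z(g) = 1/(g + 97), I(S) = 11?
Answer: 9503892/12114683 ≈ 0.78449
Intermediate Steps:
z(g) = -1/(3*(97 + g)) (z(g) = -1/(3*(g + 97)) = -1/(3*(97 + g)))
(-17593 + 46926)/(z(I(14)) + 37391) = (-17593 + 46926)/(-1/(291 + 3*11) + 37391) = 29333/(-1/(291 + 33) + 37391) = 29333/(-1/324 + 37391) = 29333/(12114683/324) = 29333*(324/12114683) = 9503892/12114683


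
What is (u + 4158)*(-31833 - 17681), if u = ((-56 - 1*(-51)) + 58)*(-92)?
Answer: 35551052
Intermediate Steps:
u = -4876 (u = ((-56 + 51) + 58)*(-92) = (-5 + 58)*(-92) = 53*(-92) = -4876)
(u + 4158)*(-31833 - 17681) = (-4876 + 4158)*(-31833 - 17681) = -718*(-49514) = 35551052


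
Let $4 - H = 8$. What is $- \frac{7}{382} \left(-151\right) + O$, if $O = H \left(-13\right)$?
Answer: $\frac{20921}{382} \approx 54.767$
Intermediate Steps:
$H = -4$ ($H = 4 - 8 = -4$)
$O = 52$ ($O = \left(-4\right) \left(-13\right) = 52$)
$- \frac{7}{382} \left(-151\right) + O = - \frac{7}{382} \left(-151\right) + 52 = \left(-7\right) \frac{1}{382} \left(-151\right) + 52 = \left(- \frac{7}{382}\right) \left(-151\right) + 52 = \frac{1057}{382} + 52 = \frac{20921}{382}$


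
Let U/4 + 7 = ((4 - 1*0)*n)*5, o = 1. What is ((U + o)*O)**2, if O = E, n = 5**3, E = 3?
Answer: 895146561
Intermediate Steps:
n = 125
O = 3
U = 9972 (U = -28 + 4*(((4 - 1*0)*125)*5) = -28 + 4*(((4 + 0)*125)*5) = -28 + 4*((4*125)*5) = -28 + 4*(500*5) = -28 + 4*2500 = -28 + 10000 = 9972)
((U + o)*O)**2 = ((9972 + 1)*3)**2 = (9973*3)**2 = 29919**2 = 895146561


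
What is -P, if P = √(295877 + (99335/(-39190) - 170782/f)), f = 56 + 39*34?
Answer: -√8675463206751442438/5416058 ≈ -543.83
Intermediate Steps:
f = 1382 (f = 56 + 1326 = 1382)
P = √8675463206751442438/5416058 (P = √(295877 + (99335/(-39190) - 170782/1382)) = √(295877 + (99335*(-1/39190) - 170782*1/1382)) = √(295877 + (-19867/7838 - 85391/691)) = √(295877 - 683022755/5416058) = √(1601803970111/5416058) = √8675463206751442438/5416058 ≈ 543.83)
-P = -√8675463206751442438/5416058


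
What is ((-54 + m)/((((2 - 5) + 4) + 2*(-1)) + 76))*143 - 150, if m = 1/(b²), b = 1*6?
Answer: -682849/2700 ≈ -252.91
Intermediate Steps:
b = 6
m = 1/36 (m = 1/(6²) = 1/36 ≈ 0.027778)
((-54 + m)/((((2 - 5) + 4) + 2*(-1)) + 76))*143 - 150 = ((-54 + 1/36)/((((2 - 5) + 4) + 2*(-1)) + 76))*143 - 150 = -1943/(36*(((-3 + 4) - 2) + 76))*143 - 150 = -1943/(36*((1 - 2) + 76))*143 - 150 = -1943/(36*(-1 + 76))*143 - 150 = -1943/36/75*143 - 150 = -1943/36*1/75*143 - 150 = -1943/2700*143 - 150 = -277849/2700 - 150 = -682849/2700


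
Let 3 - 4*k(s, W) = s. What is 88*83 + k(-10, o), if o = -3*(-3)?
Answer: 29229/4 ≈ 7307.3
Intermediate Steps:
o = 9
k(s, W) = ¾ - s/4
88*83 + k(-10, o) = 88*83 + (¾ - ¼*(-10)) = 7304 + (¾ + 5/2) = 7304 + 13/4 = 29229/4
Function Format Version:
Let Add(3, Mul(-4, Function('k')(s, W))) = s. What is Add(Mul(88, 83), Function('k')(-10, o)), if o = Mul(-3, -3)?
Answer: Rational(29229, 4) ≈ 7307.3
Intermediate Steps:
o = 9
Function('k')(s, W) = Add(Rational(3, 4), Mul(Rational(-1, 4), s))
Add(Mul(88, 83), Function('k')(-10, o)) = Add(Mul(88, 83), Add(Rational(3, 4), Mul(Rational(-1, 4), -10))) = Add(7304, Add(Rational(3, 4), Rational(5, 2))) = Add(7304, Rational(13, 4)) = Rational(29229, 4)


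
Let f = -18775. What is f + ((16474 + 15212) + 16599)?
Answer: 29510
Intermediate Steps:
f + ((16474 + 15212) + 16599) = -18775 + ((16474 + 15212) + 16599) = -18775 + (31686 + 16599) = -18775 + 48285 = 29510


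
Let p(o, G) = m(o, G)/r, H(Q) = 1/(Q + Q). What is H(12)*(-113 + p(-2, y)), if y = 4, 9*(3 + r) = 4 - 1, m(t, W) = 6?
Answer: -461/96 ≈ -4.8021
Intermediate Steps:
r = -8/3 (r = -3 + (4 - 1)/9 = -3 + (⅑)*3 = -3 + ⅓ = -8/3 ≈ -2.6667)
H(Q) = 1/(2*Q)
p(o, G) = -9/4 (p(o, G) = 6/(-8/3) = 6*(-3/8) = -9/4)
H(12)*(-113 + p(-2, y)) = ((½)/12)*(-113 - 9/4) = ((½)*(1/12))*(-461/4) = (1/24)*(-461/4) = -461/96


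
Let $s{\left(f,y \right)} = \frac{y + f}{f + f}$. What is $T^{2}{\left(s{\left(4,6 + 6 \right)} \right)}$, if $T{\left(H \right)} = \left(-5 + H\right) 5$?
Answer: $225$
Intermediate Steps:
$s{\left(f,y \right)} = \frac{f + y}{2 f}$
$T{\left(H \right)} = -25 + 5 H$
$T^{2}{\left(s{\left(4,6 + 6 \right)} \right)} = \left(-25 + 5 \frac{4 + \left(6 + 6\right)}{2 \cdot 4}\right)^{2} = \left(-25 + 5 \cdot \frac{1}{2} \cdot \frac{1}{4} \left(4 + 12\right)\right)^{2} = \left(-25 + 5 \cdot \frac{1}{2} \cdot \frac{1}{4} \cdot 16\right)^{2} = \left(-25 + 5 \cdot 2\right)^{2} = \left(-25 + 10\right)^{2} = \left(-15\right)^{2} = 225$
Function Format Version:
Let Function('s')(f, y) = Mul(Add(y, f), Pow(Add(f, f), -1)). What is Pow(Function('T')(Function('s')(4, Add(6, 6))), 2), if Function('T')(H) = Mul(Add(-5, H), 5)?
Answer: 225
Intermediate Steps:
Function('s')(f, y) = Mul(Rational(1, 2), Pow(f, -1), Add(f, y)) (Function('s')(f, y) = Mul(Add(f, y), Pow(Mul(2, f), -1)) = Mul(Add(f, y), Mul(Rational(1, 2), Pow(f, -1))) = Mul(Rational(1, 2), Pow(f, -1), Add(f, y)))
Function('T')(H) = Add(-25, Mul(5, H))
Pow(Function('T')(Function('s')(4, Add(6, 6))), 2) = Pow(Add(-25, Mul(5, Mul(Rational(1, 2), Pow(4, -1), Add(4, Add(6, 6))))), 2) = Pow(Add(-25, Mul(5, Mul(Rational(1, 2), Rational(1, 4), Add(4, 12)))), 2) = Pow(Add(-25, Mul(5, Mul(Rational(1, 2), Rational(1, 4), 16))), 2) = Pow(Add(-25, Mul(5, 2)), 2) = Pow(Add(-25, 10), 2) = Pow(-15, 2) = 225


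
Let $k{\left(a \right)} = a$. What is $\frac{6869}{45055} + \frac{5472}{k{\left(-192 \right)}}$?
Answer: $- \frac{2554397}{90110} \approx -28.348$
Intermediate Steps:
$\frac{6869}{45055} + \frac{5472}{k{\left(-192 \right)}} = \frac{6869}{45055} + \frac{5472}{-192} = 6869 \cdot \frac{1}{45055} + 5472 \left(- \frac{1}{192}\right) = \frac{6869}{45055} - \frac{57}{2} = - \frac{2554397}{90110}$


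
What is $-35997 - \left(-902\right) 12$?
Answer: $-25173$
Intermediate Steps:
$-35997 - \left(-902\right) 12 = -35997 - -10824 = -35997 + 10824 = -25173$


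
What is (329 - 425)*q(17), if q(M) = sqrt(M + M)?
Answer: -96*sqrt(34) ≈ -559.77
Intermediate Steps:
q(M) = sqrt(2)*sqrt(M) (q(M) = sqrt(2*M) = sqrt(2)*sqrt(M))
(329 - 425)*q(17) = (329 - 425)*(sqrt(2)*sqrt(17)) = -96*sqrt(34)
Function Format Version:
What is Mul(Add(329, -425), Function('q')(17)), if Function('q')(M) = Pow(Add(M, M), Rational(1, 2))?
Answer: Mul(-96, Pow(34, Rational(1, 2))) ≈ -559.77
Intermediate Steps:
Function('q')(M) = Mul(Pow(2, Rational(1, 2)), Pow(M, Rational(1, 2))) (Function('q')(M) = Pow(Mul(2, M), Rational(1, 2)) = Mul(Pow(2, Rational(1, 2)), Pow(M, Rational(1, 2))))
Mul(Add(329, -425), Function('q')(17)) = Mul(Add(329, -425), Mul(Pow(2, Rational(1, 2)), Pow(17, Rational(1, 2)))) = Mul(-96, Pow(34, Rational(1, 2)))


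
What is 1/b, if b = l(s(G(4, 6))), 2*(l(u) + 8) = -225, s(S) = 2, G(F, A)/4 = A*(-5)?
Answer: -2/241 ≈ -0.0082988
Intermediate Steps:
G(F, A) = -20*A (G(F, A) = 4*(A*(-5)) = 4*(-5*A) = -20*A)
l(u) = -241/2 (l(u) = -8 + (1/2)*(-225) = -8 - 225/2 = -241/2)
b = -241/2 ≈ -120.50
1/b = 1/(-241/2) = -2/241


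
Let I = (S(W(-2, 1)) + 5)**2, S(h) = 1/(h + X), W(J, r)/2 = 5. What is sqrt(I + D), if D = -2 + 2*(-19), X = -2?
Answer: I*sqrt(879)/8 ≈ 3.706*I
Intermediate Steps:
W(J, r) = 10 (W(J, r) = 2*5 = 10)
D = -40 (D = -2 - 38 = -40)
S(h) = 1/(-2 + h) (S(h) = 1/(h - 2) = 1/(-2 + h))
I = 1681/64 (I = (1/(-2 + 10) + 5)**2 = (1/8 + 5)**2 = (41/8)**2 = 1681/64 ≈ 26.266)
sqrt(I + D) = sqrt(1681/64 - 40) = sqrt(-879/64) = I*sqrt(879)/8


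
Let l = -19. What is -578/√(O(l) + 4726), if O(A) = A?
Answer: -578*√523/1569 ≈ -8.4247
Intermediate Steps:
-578/√(O(l) + 4726) = -578/√(-19 + 4726) = -578*√523/1569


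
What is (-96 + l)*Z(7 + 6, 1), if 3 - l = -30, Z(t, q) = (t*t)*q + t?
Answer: -11466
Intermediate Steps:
Z(t, q) = t + q*t² (Z(t, q) = t²*q + t = q*t² + t = t + q*t²)
l = 33 (l = 3 - 1*(-30) = 3 + 30 = 33)
(-96 + l)*Z(7 + 6, 1) = (-96 + 33)*((7 + 6)*(1 + 1*(7 + 6))) = -819*(1 + 1*13) = -819*(1 + 13) = -819*14 = -63*182 = -11466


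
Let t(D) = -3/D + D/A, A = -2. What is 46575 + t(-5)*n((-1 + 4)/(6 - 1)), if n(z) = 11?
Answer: 466091/10 ≈ 46609.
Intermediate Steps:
t(D) = -3/D - D/2 (t(D) = -3/D + D/(-2) = -3/D + D*(-½) = -3/D - D/2)
46575 + t(-5)*n((-1 + 4)/(6 - 1)) = 46575 + (-3/(-5) - ½*(-5))*11 = 46575 + (-3*(-⅕) + 5/2)*11 = 46575 + (⅗ + 5/2)*11 = 46575 + (31/10)*11 = 46575 + 341/10 = 466091/10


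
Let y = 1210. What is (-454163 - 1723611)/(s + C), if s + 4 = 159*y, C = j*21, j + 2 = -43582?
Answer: 1088887/361439 ≈ 3.0126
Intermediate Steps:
j = -43584 (j = -2 - 43582 = -43584)
C = -915264 (C = -43584*21 = -915264)
s = 192386 (s = -4 + 159*1210 = -4 + 192390 = 192386)
(-454163 - 1723611)/(s + C) = (-454163 - 1723611)/(192386 - 915264) = -2177774/(-722878) = -2177774*(-1/722878) = 1088887/361439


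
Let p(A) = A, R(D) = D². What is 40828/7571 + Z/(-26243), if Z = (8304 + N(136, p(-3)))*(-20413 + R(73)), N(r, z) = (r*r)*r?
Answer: 288216896353844/198685753 ≈ 1.4506e+6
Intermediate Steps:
N(r, z) = r³ (N(r, z) = r²*r = r³)
Z = -38068395840 (Z = (8304 + 136³)*(-20413 + 73²) = (8304 + 2515456)*(-20413 + 5329) = 2523760*(-15084) = -38068395840)
40828/7571 + Z/(-26243) = 40828/7571 - 38068395840/(-26243) = 40828*(1/7571) - 38068395840*(-1/26243) = 40828/7571 + 38068395840/26243 = 288216896353844/198685753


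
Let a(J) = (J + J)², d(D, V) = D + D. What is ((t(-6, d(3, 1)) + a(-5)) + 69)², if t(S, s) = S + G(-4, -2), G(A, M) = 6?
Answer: 28561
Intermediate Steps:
d(D, V) = 2*D
a(J) = 4*J² (a(J) = (2*J)² = 4*J²)
t(S, s) = 6 + S (t(S, s) = S + 6 = 6 + S)
((t(-6, d(3, 1)) + a(-5)) + 69)² = (((6 - 6) + 4*(-5)²) + 69)² = ((0 + 4*25) + 69)² = ((0 + 100) + 69)² = (100 + 69)² = 169² = 28561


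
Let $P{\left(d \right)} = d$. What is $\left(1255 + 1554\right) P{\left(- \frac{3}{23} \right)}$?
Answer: $- \frac{8427}{23} \approx -366.39$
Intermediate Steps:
$\left(1255 + 1554\right) P{\left(- \frac{3}{23} \right)} = \left(1255 + 1554\right) \left(- \frac{3}{23}\right) = 2809 \left(\left(-3\right) \frac{1}{23}\right) = 2809 \left(- \frac{3}{23}\right) = - \frac{8427}{23}$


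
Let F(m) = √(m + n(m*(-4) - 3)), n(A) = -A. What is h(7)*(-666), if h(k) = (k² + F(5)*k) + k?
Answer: -37296 - 9324*√7 ≈ -61965.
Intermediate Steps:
F(m) = √(3 + 5*m) (F(m) = √(m - (m*(-4) - 3)) = √(m - (-4*m - 3)) = √(m - (-3 - 4*m)) = √(m + (3 + 4*m)) = √(3 + 5*m))
h(k) = k + k² + 2*k*√7 (h(k) = (k² + √(3 + 5*5)*k) + k = (k² + √(3 + 25)*k) + k = (k² + √28*k) + k = (k² + (2*√7)*k) + k = (k² + 2*k*√7) + k = k + k² + 2*k*√7)
h(7)*(-666) = (7*(1 + 7 + 2*√7))*(-666) = (7*(8 + 2*√7))*(-666) = (56 + 14*√7)*(-666) = -37296 - 9324*√7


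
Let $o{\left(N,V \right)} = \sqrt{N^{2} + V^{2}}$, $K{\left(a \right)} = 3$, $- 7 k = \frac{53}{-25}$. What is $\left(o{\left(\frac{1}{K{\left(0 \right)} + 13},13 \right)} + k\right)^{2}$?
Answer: $\frac{1325709729}{7840000} + \frac{53 \sqrt{43265}}{1400} \approx 176.97$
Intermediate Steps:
$k = \frac{53}{175}$ ($k = - \frac{53 \frac{1}{-25}}{7} = - \frac{53 \left(- \frac{1}{25}\right)}{7} = \left(- \frac{1}{7}\right) \left(- \frac{53}{25}\right) = \frac{53}{175} \approx 0.30286$)
$\left(o{\left(\frac{1}{K{\left(0 \right)} + 13},13 \right)} + k\right)^{2} = \left(\sqrt{\left(\frac{1}{3 + 13}\right)^{2} + 13^{2}} + \frac{53}{175}\right)^{2} = \left(\sqrt{\left(\frac{1}{16}\right)^{2} + 169} + \frac{53}{175}\right)^{2} = \left(\sqrt{\frac{1}{256} + 169} + \frac{53}{175}\right)^{2} = \left(\sqrt{\frac{43265}{256}} + \frac{53}{175}\right)^{2} = \left(\frac{\sqrt{43265}}{16} + \frac{53}{175}\right)^{2} = \left(\frac{53}{175} + \frac{\sqrt{43265}}{16}\right)^{2}$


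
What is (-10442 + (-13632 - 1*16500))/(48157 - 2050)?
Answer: -40574/46107 ≈ -0.88000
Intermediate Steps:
(-10442 + (-13632 - 1*16500))/(48157 - 2050) = (-10442 + (-13632 - 16500))/46107 = (-10442 - 30132)*(1/46107) = -40574*1/46107 = -40574/46107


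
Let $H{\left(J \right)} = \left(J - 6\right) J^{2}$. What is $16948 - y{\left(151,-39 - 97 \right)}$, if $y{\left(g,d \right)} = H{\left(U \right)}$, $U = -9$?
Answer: $18163$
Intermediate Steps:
$H{\left(J \right)} = J^{2} \left(-6 + J\right)$ ($H{\left(J \right)} = \left(-6 + J\right) J^{2} = J^{2} \left(-6 + J\right)$)
$y{\left(g,d \right)} = -1215$ ($y{\left(g,d \right)} = \left(-9\right)^{2} \left(-6 - 9\right) = 81 \left(-15\right) = -1215$)
$16948 - y{\left(151,-39 - 97 \right)} = 16948 - -1215 = 16948 + 1215 = 18163$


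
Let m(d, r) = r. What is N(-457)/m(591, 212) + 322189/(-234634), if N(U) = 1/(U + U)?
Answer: -31215076393/22732280456 ≈ -1.3732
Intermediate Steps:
N(U) = 1/(2*U)
N(-457)/m(591, 212) + 322189/(-234634) = ((½)/(-457))/212 + 322189/(-234634) = ((½)*(-1/457))*(1/212) + 322189*(-1/234634) = -1/914*1/212 - 322189/234634 = -1/193768 - 322189/234634 = -31215076393/22732280456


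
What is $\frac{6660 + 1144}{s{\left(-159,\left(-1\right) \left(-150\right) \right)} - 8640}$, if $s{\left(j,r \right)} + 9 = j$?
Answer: $- \frac{1951}{2202} \approx -0.88601$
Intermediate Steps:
$s{\left(j,r \right)} = -9 + j$
$\frac{6660 + 1144}{s{\left(-159,\left(-1\right) \left(-150\right) \right)} - 8640} = \frac{6660 + 1144}{\left(-9 - 159\right) - 8640} = \frac{7804}{-168 - 8640} = \frac{7804}{-8808} = 7804 \left(- \frac{1}{8808}\right) = - \frac{1951}{2202}$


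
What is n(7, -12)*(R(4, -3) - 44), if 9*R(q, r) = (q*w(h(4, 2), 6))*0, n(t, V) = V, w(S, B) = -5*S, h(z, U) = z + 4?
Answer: 528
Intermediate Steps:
h(z, U) = 4 + z
R(q, r) = 0 (R(q, r) = ((q*(-5*(4 + 4)))*0)/9 = ((q*(-5*8))*0)/9 = ((q*(-40))*0)/9 = (-40*q*0)/9 = (1/9)*0 = 0)
n(7, -12)*(R(4, -3) - 44) = -12*(0 - 44) = -12*(-44) = 528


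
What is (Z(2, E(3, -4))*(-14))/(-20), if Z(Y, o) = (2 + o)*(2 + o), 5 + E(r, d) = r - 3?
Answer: 63/10 ≈ 6.3000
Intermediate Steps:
E(r, d) = -8 + r (E(r, d) = -5 + (r - 3) = -5 + (-3 + r) = -8 + r)
Z(Y, o) = (2 + o)²
(Z(2, E(3, -4))*(-14))/(-20) = ((2 + (-8 + 3))²*(-14))/(-20) = ((2 - 5)²*(-14))*(-1/20) = ((-3)²*(-14))*(-1/20) = (9*(-14))*(-1/20) = -126*(-1/20) = 63/10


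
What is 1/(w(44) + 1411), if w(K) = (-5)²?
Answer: 1/1436 ≈ 0.00069638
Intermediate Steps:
w(K) = 25
1/(w(44) + 1411) = 1/(25 + 1411) = 1/1436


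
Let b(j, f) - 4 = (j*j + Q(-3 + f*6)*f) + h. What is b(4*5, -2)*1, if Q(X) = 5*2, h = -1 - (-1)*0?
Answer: 383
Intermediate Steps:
h = -1 (h = -1 - 1*0 = -1 + 0 = -1)
Q(X) = 10
b(j, f) = 3 + j**2 + 10*f (b(j, f) = 4 + ((j*j + 10*f) - 1) = 4 + ((j**2 + 10*f) - 1) = 4 + (-1 + j**2 + 10*f) = 3 + j**2 + 10*f)
b(4*5, -2)*1 = (3 + (4*5)**2 + 10*(-2))*1 = (3 + 20**2 - 20)*1 = (3 + 400 - 20)*1 = 383*1 = 383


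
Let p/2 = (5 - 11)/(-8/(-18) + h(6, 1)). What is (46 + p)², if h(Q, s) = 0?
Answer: 361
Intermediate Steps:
p = -27 (p = 2*((5 - 11)/(-8/(-18) + 0)) = 2*(-6/(-8*(-1/18) + 0)) = 2*(-6/(4/9 + 0)) = 2*(-6/4/9) = 2*(-6*9/4) = 2*(-27/2) = -27)
(46 + p)² = (46 - 27)² = 19² = 361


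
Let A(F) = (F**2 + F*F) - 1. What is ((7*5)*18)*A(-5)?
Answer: 30870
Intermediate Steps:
A(F) = -1 + 2*F**2 (A(F) = (F**2 + F**2) - 1 = 2*F**2 - 1 = -1 + 2*F**2)
((7*5)*18)*A(-5) = ((7*5)*18)*(-1 + 2*(-5)**2) = (35*18)*(-1 + 2*25) = 630*(-1 + 50) = 630*49 = 30870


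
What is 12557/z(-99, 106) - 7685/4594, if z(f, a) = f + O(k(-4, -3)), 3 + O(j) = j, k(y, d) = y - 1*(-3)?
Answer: -58478413/473182 ≈ -123.59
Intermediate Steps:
k(y, d) = 3 + y (k(y, d) = y + 3 = 3 + y)
O(j) = -3 + j
z(f, a) = -4 + f (z(f, a) = f + (-3 + (3 - 4)) = f + (-3 - 1) = f - 4 = -4 + f)
12557/z(-99, 106) - 7685/4594 = 12557/(-4 - 99) - 7685/4594 = 12557/(-103) - 7685*1/4594 = 12557*(-1/103) - 7685/4594 = -12557/103 - 7685/4594 = -58478413/473182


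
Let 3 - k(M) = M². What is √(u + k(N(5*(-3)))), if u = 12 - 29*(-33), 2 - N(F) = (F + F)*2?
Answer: 2*I*√718 ≈ 53.591*I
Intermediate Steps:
N(F) = 2 - 4*F (N(F) = 2 - (F + F)*2 = 2 - 2*F*2 = 2 - 4*F)
k(M) = 3 - M²
u = 969 (u = 12 + 957 = 969)
√(u + k(N(5*(-3)))) = √(969 + (3 - (2 - 20*(-3))²)) = √(969 + (3 - (2 - 4*(-15))²)) = √(969 + (3 - (2 + 60)²)) = √(969 + (3 - 1*62²)) = √(969 + (3 - 1*3844)) = √(969 + (3 - 3844)) = √(969 - 3841) = √(-2872) = 2*I*√718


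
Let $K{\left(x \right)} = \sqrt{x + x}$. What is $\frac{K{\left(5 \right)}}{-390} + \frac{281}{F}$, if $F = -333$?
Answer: $- \frac{281}{333} - \frac{\sqrt{10}}{390} \approx -0.85195$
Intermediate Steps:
$K{\left(x \right)} = \sqrt{2} \sqrt{x}$ ($K{\left(x \right)} = \sqrt{2 x} = \sqrt{2} \sqrt{x}$)
$\frac{K{\left(5 \right)}}{-390} + \frac{281}{F} = \frac{\sqrt{2} \sqrt{5}}{-390} + \frac{281}{-333} = \sqrt{10} \left(- \frac{1}{390}\right) + 281 \left(- \frac{1}{333}\right) = - \frac{\sqrt{10}}{390} - \frac{281}{333} = - \frac{281}{333} - \frac{\sqrt{10}}{390}$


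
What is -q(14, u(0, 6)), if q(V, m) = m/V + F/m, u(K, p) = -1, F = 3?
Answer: 43/14 ≈ 3.0714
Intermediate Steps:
q(V, m) = 3/m + m/V (q(V, m) = m/V + 3/m = 3/m + m/V)
-q(14, u(0, 6)) = -(3/(-1) - 1/14) = -(3*(-1) - 1*1/14) = -(-3 - 1/14) = -1*(-43/14) = 43/14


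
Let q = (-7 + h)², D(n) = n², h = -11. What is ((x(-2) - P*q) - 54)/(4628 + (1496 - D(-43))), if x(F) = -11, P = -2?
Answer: 583/4275 ≈ 0.13637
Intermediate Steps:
q = 324 (q = (-7 - 11)² = (-18)² = 324)
((x(-2) - P*q) - 54)/(4628 + (1496 - D(-43))) = ((-11 - (-2)*324) - 54)/(4628 + (1496 - 1*(-43)²)) = ((-11 - 1*(-648)) - 54)/(4628 + (1496 - 1*1849)) = ((-11 + 648) - 54)/(4628 + (1496 - 1849)) = (637 - 54)/(4628 - 353) = 583/4275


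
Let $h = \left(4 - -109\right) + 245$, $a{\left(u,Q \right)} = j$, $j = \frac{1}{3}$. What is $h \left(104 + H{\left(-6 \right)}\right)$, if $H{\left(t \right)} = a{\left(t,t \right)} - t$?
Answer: $\frac{118498}{3} \approx 39499.0$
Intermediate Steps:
$j = \frac{1}{3} \approx 0.33333$
$a{\left(u,Q \right)} = \frac{1}{3}$
$h = 358$ ($h = \left(4 + 109\right) + 245 = 113 + 245 = 358$)
$H{\left(t \right)} = \frac{1}{3} - t$
$h \left(104 + H{\left(-6 \right)}\right) = 358 \left(104 + \left(\frac{1}{3} - -6\right)\right) = 358 \left(104 + \left(\frac{1}{3} + 6\right)\right) = 358 \left(104 + \frac{19}{3}\right) = 358 \cdot \frac{331}{3} = \frac{118498}{3}$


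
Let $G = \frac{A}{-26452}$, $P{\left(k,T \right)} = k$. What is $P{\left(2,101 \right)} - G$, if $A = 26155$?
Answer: $\frac{79059}{26452} \approx 2.9888$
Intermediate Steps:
$G = - \frac{26155}{26452}$ ($G = \frac{26155}{-26452} = 26155 \left(- \frac{1}{26452}\right) = - \frac{26155}{26452} \approx -0.98877$)
$P{\left(2,101 \right)} - G = 2 - - \frac{26155}{26452} = 2 + \frac{26155}{26452} = \frac{79059}{26452}$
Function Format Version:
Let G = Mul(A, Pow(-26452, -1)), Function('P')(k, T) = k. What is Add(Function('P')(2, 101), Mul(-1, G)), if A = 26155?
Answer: Rational(79059, 26452) ≈ 2.9888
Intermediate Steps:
G = Rational(-26155, 26452) (G = Mul(26155, Pow(-26452, -1)) = Mul(26155, Rational(-1, 26452)) = Rational(-26155, 26452) ≈ -0.98877)
Add(Function('P')(2, 101), Mul(-1, G)) = Add(2, Mul(-1, Rational(-26155, 26452))) = Add(2, Rational(26155, 26452)) = Rational(79059, 26452)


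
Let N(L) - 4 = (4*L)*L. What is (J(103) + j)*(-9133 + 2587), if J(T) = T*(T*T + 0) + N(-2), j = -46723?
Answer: -6847273104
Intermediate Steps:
N(L) = 4 + 4*L² (N(L) = 4 + (4*L)*L = 4 + 4*L²)
J(T) = 20 + T³ (J(T) = T*(T*T + 0) + (4 + 4*(-2)²) = T*(T² + 0) + (4 + 4*4) = T*T² + (4 + 16) = T³ + 20 = 20 + T³)
(J(103) + j)*(-9133 + 2587) = ((20 + 103³) - 46723)*(-9133 + 2587) = ((20 + 1092727) - 46723)*(-6546) = (1092747 - 46723)*(-6546) = 1046024*(-6546) = -6847273104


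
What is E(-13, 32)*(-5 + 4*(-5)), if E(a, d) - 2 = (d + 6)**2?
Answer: -36150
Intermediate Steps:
E(a, d) = 2 + (6 + d)**2 (E(a, d) = 2 + (d + 6)**2 = 2 + (6 + d)**2)
E(-13, 32)*(-5 + 4*(-5)) = (2 + (6 + 32)**2)*(-5 + 4*(-5)) = (2 + 38**2)*(-5 - 20) = (2 + 1444)*(-25) = 1446*(-25) = -36150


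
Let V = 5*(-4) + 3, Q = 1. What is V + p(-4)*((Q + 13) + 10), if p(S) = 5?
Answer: 103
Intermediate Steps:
V = -17 (V = -20 + 3 = -17)
V + p(-4)*((Q + 13) + 10) = -17 + 5*((1 + 13) + 10) = -17 + 5*(14 + 10) = -17 + 5*24 = -17 + 120 = 103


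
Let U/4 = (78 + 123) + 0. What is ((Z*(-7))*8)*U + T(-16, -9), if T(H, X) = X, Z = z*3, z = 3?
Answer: -405225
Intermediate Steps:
Z = 9 (Z = 3*3 = 9)
U = 804 (U = 4*((78 + 123) + 0) = 4*(201 + 0) = 4*201 = 804)
((Z*(-7))*8)*U + T(-16, -9) = ((9*(-7))*8)*804 - 9 = -63*8*804 - 9 = -504*804 - 9 = -405216 - 9 = -405225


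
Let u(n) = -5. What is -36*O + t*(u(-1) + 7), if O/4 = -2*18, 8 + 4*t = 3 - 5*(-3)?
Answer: 5189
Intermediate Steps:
t = 5/2 (t = -2 + (3 - 5*(-3))/4 = -2 + (3 + 15)/4 = -2 + (¼)*18 = -2 + 9/2 = 5/2 ≈ 2.5000)
O = -144 (O = 4*(-2*18) = 4*(-36) = -144)
-36*O + t*(u(-1) + 7) = -36*(-144) + 5*(-5 + 7)/2 = 5184 + (5/2)*2 = 5184 + 5 = 5189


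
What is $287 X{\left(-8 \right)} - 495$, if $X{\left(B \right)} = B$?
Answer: $-2791$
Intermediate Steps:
$287 X{\left(-8 \right)} - 495 = 287 \left(-8\right) - 495 = -2296 - 495 = -2791$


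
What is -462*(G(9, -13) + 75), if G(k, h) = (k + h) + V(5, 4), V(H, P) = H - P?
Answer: -33264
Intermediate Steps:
G(k, h) = 1 + h + k (G(k, h) = (k + h) + (5 - 1*4) = (h + k) + (5 - 4) = (h + k) + 1 = 1 + h + k)
-462*(G(9, -13) + 75) = -462*((1 - 13 + 9) + 75) = -462*(-3 + 75) = -462*72 = -33264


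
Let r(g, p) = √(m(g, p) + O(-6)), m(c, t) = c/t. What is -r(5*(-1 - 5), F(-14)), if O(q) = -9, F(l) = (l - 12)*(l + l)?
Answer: -I*√299481/182 ≈ -3.0069*I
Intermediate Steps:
F(l) = 2*l*(-12 + l) (F(l) = (-12 + l)*(2*l) = 2*l*(-12 + l))
r(g, p) = √(-9 + g/p) (r(g, p) = √(g/p - 9) = √(-9 + g/p))
-r(5*(-1 - 5), F(-14)) = -√(-9 + (5*(-1 - 5))/((2*(-14)*(-12 - 14)))) = -√(-9 + (5*(-6))/((2*(-14)*(-26)))) = -√(-9 - 30/728) = -√(-9 - 30*1/728) = -√(-9 - 15/364) = -√(-3291/364) = -I*√299481/182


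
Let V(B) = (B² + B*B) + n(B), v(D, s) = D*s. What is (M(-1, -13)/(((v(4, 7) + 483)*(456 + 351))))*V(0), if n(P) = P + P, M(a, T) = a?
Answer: 0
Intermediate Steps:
n(P) = 2*P
V(B) = 2*B + 2*B² (V(B) = (B² + B*B) + 2*B = (B² + B²) + 2*B = 2*B² + 2*B = 2*B + 2*B²)
(M(-1, -13)/(((v(4, 7) + 483)*(456 + 351))))*V(0) = (-1/((4*7 + 483)*(456 + 351)))*(2*0*(1 + 0)) = (-1/((28 + 483)*807))*(2*0*1) = -1/(511*807)*0 = -1/412377*0 = 0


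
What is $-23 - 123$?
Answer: $-146$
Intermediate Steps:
$-23 - 123 = -146$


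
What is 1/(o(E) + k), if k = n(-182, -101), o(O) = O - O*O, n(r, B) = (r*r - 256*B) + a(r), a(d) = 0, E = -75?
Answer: 1/53280 ≈ 1.8769e-5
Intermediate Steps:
n(r, B) = r² - 256*B (n(r, B) = (r*r - 256*B) + 0 = (r² - 256*B) + 0 = r² - 256*B)
o(O) = O - O²
k = 58980 (k = (-182)² - 256*(-101) = 33124 + 25856 = 58980)
1/(o(E) + k) = 1/(-75*(1 - 1*(-75)) + 58980) = 1/(-75*(1 + 75) + 58980) = 1/(-75*76 + 58980) = 1/(-5700 + 58980) = 1/53280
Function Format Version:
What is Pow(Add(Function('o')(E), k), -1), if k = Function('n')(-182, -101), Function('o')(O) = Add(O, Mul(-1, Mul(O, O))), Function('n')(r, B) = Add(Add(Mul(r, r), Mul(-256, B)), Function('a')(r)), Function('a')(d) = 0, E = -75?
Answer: Rational(1, 53280) ≈ 1.8769e-5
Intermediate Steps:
Function('n')(r, B) = Add(Pow(r, 2), Mul(-256, B)) (Function('n')(r, B) = Add(Add(Mul(r, r), Mul(-256, B)), 0) = Add(Add(Pow(r, 2), Mul(-256, B)), 0) = Add(Pow(r, 2), Mul(-256, B)))
Function('o')(O) = Add(O, Mul(-1, Pow(O, 2)))
k = 58980 (k = Add(Pow(-182, 2), Mul(-256, -101)) = Add(33124, 25856) = 58980)
Pow(Add(Function('o')(E), k), -1) = Pow(Add(Mul(-75, Add(1, Mul(-1, -75))), 58980), -1) = Pow(Add(Mul(-75, Add(1, 75)), 58980), -1) = Pow(Add(Mul(-75, 76), 58980), -1) = Pow(Add(-5700, 58980), -1) = Pow(53280, -1) = Rational(1, 53280)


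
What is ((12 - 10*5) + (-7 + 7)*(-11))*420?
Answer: -15960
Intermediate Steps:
((12 - 10*5) + (-7 + 7)*(-11))*420 = ((12 - 50) + 0*(-11))*420 = (-38 + 0)*420 = -38*420 = -15960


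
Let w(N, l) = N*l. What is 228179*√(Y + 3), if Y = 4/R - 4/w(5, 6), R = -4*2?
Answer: 228179*√2130/30 ≈ 3.5103e+5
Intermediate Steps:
R = -8
Y = -19/30 (Y = 4/(-8) - 4/(5*6) = 4*(-⅛) - 4/30 = -½ - 4*1/30 = -½ - 2/15 = -19/30 ≈ -0.63333)
228179*√(Y + 3) = 228179*√(-19/30 + 3) = 228179*√(71/30) = 228179*(√2130/30) = 228179*√2130/30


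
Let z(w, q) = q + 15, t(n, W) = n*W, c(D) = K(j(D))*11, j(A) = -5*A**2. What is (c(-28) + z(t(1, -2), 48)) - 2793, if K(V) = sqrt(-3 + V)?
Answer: -2730 + 11*I*sqrt(3923) ≈ -2730.0 + 688.97*I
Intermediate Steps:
c(D) = 11*sqrt(-3 - 5*D**2) (c(D) = sqrt(-3 - 5*D**2)*11 = 11*sqrt(-3 - 5*D**2))
t(n, W) = W*n
z(w, q) = 15 + q
(c(-28) + z(t(1, -2), 48)) - 2793 = (11*sqrt(-3 - 5*(-28)**2) + (15 + 48)) - 2793 = (11*sqrt(-3 - 5*784) + 63) - 2793 = (11*sqrt(-3 - 3920) + 63) - 2793 = (11*sqrt(-3923) + 63) - 2793 = (11*(I*sqrt(3923)) + 63) - 2793 = (11*I*sqrt(3923) + 63) - 2793 = (63 + 11*I*sqrt(3923)) - 2793 = -2730 + 11*I*sqrt(3923)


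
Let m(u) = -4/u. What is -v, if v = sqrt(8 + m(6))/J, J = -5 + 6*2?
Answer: -sqrt(66)/21 ≈ -0.38686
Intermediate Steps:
J = 7 (J = -5 + 12 = 7)
v = sqrt(66)/21 (v = sqrt(8 - 4/6)/7 = sqrt(8 - 4*1/6)*(1/7) = sqrt(8 - 2/3)*(1/7) = sqrt(22/3)*(1/7) = (sqrt(66)/3)*(1/7) = sqrt(66)/21 ≈ 0.38686)
-v = -sqrt(66)/21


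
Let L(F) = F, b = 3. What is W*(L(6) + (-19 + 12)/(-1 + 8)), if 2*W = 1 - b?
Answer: -5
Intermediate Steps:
W = -1 (W = (1 - 1*3)/2 = (1 - 3)/2 = (½)*(-2) = -1)
W*(L(6) + (-19 + 12)/(-1 + 8)) = -(6 + (-19 + 12)/(-1 + 8)) = -(6 - 7/7) = -(6 - 7*⅐) = -(6 - 1) = -1*5 = -5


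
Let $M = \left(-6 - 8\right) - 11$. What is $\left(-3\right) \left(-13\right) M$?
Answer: $-975$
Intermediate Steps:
$M = -25$ ($M = -14 - 11 = -25$)
$\left(-3\right) \left(-13\right) M = \left(-3\right) \left(-13\right) \left(-25\right) = 39 \left(-25\right) = -975$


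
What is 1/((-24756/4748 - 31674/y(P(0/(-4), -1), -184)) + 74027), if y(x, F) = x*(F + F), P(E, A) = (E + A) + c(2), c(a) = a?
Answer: 218408/16185748759 ≈ 1.3494e-5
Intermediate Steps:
P(E, A) = 2 + A + E (P(E, A) = (E + A) + 2 = (A + E) + 2 = 2 + A + E)
y(x, F) = 2*F*x (y(x, F) = x*(2*F) = 2*F*x)
1/((-24756/4748 - 31674/y(P(0/(-4), -1), -184)) + 74027) = 1/((-24756/4748 - 31674*(-1/(368*(2 - 1 + 0/(-4))))) + 74027) = 1/((-24756*1/4748 - 31674*(-1/(368*(2 - 1 + 0*(-1/4))))) + 74027) = 1/((-6189/1187 - 31674*(-1/(368*(2 - 1 + 0)))) + 74027) = 1/((-6189/1187 - 31674/(2*(-184)*1)) + 74027) = 1/((-6189/1187 - 31674/(-368)) + 74027) = 1/((-6189/1187 - 31674*(-1/368)) + 74027) = 1/((-6189/1187 + 15837/184) + 74027) = 1/(17659743/218408 + 74027) = 1/(16185748759/218408) = 218408/16185748759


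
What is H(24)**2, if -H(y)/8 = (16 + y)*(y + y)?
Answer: 235929600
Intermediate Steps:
H(y) = -16*y*(16 + y) (H(y) = -8*(16 + y)*(y + y) = -8*(16 + y)*2*y = -16*y*(16 + y))
H(24)**2 = (-16*24*(16 + 24))**2 = (-16*24*40)**2 = (-15360)**2 = 235929600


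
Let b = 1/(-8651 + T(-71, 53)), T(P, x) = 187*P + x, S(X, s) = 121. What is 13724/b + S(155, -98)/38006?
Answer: -11409876274879/38006 ≈ -3.0021e+8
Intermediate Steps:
T(P, x) = x + 187*P
b = -1/21875 (b = 1/(-8651 + (53 + 187*(-71))) = 1/(-8651 + (53 - 13277)) = 1/(-8651 - 13224) = 1/(-21875) = -1/21875 ≈ -4.5714e-5)
13724/b + S(155, -98)/38006 = 13724/(-1/21875) + 121/38006 = 13724*(-21875) + 121*(1/38006) = -300212500 + 121/38006 = -11409876274879/38006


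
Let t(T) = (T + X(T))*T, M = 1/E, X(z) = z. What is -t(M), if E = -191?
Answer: -2/36481 ≈ -5.4823e-5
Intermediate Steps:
M = -1/191 (M = 1/(-191) = -1/191 ≈ -0.0052356)
t(T) = 2*T² (t(T) = (T + T)*T = (2*T)*T = 2*T²)
-t(M) = -2*(-1/191)² = -2/36481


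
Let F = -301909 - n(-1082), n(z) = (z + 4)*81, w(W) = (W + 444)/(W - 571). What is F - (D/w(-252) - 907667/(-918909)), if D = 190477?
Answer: 35396653216309/58810176 ≈ 6.0188e+5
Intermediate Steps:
w(W) = (444 + W)/(-571 + W)
n(z) = 324 + 81*z (n(z) = (4 + z)*81 = 324 + 81*z)
F = -214591 (F = -301909 - (324 + 81*(-1082)) = -301909 - (324 - 87642) = -301909 - 1*(-87318) = -301909 + 87318 = -214591)
F - (D/w(-252) - 907667/(-918909)) = -214591 - (190477/(((444 - 252)/(-571 - 252))) - 907667/(-918909)) = -214591 - (190477/((192/(-823))) - 907667*(-1/918909)) = -214591 - (190477/((-1/823*192)) + 907667/918909) = -214591 - (190477/(-192/823) + 907667/918909) = -214591 - (190477*(-823/192) + 907667/918909) = -214591 - (-156762571/192 + 907667/918909) = -214591 - 1*(-48016787694325/58810176) = -214591 + 48016787694325/58810176 = 35396653216309/58810176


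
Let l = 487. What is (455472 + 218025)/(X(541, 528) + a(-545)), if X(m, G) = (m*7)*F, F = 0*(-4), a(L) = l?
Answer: 673497/487 ≈ 1383.0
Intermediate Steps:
a(L) = 487
F = 0
X(m, G) = 0 (X(m, G) = (m*7)*0 = (7*m)*0 = 0)
(455472 + 218025)/(X(541, 528) + a(-545)) = (455472 + 218025)/(0 + 487) = 673497/487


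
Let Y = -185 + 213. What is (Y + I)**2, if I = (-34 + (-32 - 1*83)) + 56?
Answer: 4225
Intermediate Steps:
Y = 28
I = -93 (I = (-34 + (-32 - 83)) + 56 = (-34 - 115) + 56 = -149 + 56 = -93)
(Y + I)**2 = (28 - 93)**2 = (-65)**2 = 4225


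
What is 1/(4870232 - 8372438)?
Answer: -1/3502206 ≈ -2.8553e-7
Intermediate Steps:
1/(4870232 - 8372438) = 1/(-3502206) = -1/3502206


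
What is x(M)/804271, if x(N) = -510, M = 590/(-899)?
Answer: -510/804271 ≈ -0.00063411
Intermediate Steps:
M = -590/899 (M = 590*(-1/899) = -590/899 ≈ -0.65628)
x(M)/804271 = -510/804271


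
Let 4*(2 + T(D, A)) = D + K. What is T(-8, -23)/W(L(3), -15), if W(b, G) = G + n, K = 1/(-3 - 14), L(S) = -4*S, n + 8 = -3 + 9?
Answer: 273/1156 ≈ 0.23616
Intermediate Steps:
n = -2 (n = -8 + (-3 + 9) = -8 + 6 = -2)
K = -1/17 (K = 1/(-17) = -1/17 ≈ -0.058824)
W(b, G) = -2 + G (W(b, G) = G - 2 = -2 + G)
T(D, A) = -137/68 + D/4 (T(D, A) = -2 + (D - 1/17)/4 = -2 + (-1/17 + D)/4 = -2 + (-1/68 + D/4) = -137/68 + D/4)
T(-8, -23)/W(L(3), -15) = (-137/68 + (¼)*(-8))/(-2 - 15) = (-137/68 - 2)/(-17) = -273/68*(-1/17) = 273/1156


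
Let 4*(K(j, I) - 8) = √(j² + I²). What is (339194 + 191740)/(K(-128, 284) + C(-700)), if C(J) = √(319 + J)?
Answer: 530934/(8 + √6065 + I*√381) ≈ 5878.7 - 1336.2*I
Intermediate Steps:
K(j, I) = 8 + √(I² + j²)/4 (K(j, I) = 8 + √(j² + I²)/4 = 8 + √(I² + j²)/4)
(339194 + 191740)/(K(-128, 284) + C(-700)) = (339194 + 191740)/((8 + √(284² + (-128)²)/4) + √(319 - 700)) = 530934/((8 + √(80656 + 16384)/4) + √(-381)) = 530934/((8 + √97040/4) + I*√381) = 530934/((8 + (4*√6065)/4) + I*√381) = 530934/((8 + √6065) + I*√381) = 530934/(8 + √6065 + I*√381)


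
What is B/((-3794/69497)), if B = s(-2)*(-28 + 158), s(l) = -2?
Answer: 9034610/1897 ≈ 4762.6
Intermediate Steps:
B = -260 (B = -2*(-28 + 158) = -2*130 = -260)
B/((-3794/69497)) = -260/((-3794/69497)) = -260/((-3794*1/69497)) = -260/(-3794/69497) = -260*(-69497/3794) = 9034610/1897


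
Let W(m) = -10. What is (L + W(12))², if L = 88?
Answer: 6084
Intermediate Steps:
(L + W(12))² = (88 - 10)² = 78² = 6084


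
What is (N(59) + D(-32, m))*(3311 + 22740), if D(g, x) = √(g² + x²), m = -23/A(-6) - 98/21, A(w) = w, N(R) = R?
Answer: 1537009 + 26051*√36889/6 ≈ 2.3709e+6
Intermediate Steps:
m = -⅚ (m = -23/(-6) - 98/21 = -23*(-⅙) - 98*1/21 = 23/6 - 14/3 = -⅚ ≈ -0.83333)
(N(59) + D(-32, m))*(3311 + 22740) = (59 + √((-32)² + (-⅚)²))*(3311 + 22740) = (59 + √(1024 + 25/36))*26051 = (59 + √(36889/36))*26051 = (59 + √36889/6)*26051 = 1537009 + 26051*√36889/6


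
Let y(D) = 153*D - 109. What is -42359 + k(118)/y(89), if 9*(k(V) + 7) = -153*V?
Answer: -52017035/1228 ≈ -42359.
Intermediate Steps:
y(D) = -109 + 153*D
k(V) = -7 - 17*V (k(V) = -7 + (-153*V)/9 = -7 - 17*V)
-42359 + k(118)/y(89) = -42359 + (-7 - 17*118)/(-109 + 153*89) = -42359 + (-7 - 2006)/(-109 + 13617) = -42359 - 2013/13508 = -42359 - 2013*1/13508 = -42359 - 183/1228 = -52017035/1228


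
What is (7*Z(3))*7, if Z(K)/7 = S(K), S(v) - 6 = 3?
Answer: 3087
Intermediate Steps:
S(v) = 9 (S(v) = 6 + 3 = 9)
Z(K) = 63 (Z(K) = 7*9 = 63)
(7*Z(3))*7 = (7*63)*7 = 441*7 = 3087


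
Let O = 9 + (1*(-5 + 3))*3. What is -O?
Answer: -3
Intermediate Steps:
O = 3 (O = 9 + (1*(-2))*3 = 9 - 2*3 = 9 - 6 = 3)
-O = -1*3 = -3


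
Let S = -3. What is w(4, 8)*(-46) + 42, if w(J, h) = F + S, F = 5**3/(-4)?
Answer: 3235/2 ≈ 1617.5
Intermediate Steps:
F = -125/4 (F = 125*(-1/4) = -125/4 ≈ -31.250)
w(J, h) = -137/4 (w(J, h) = -125/4 - 3 = -137/4)
w(4, 8)*(-46) + 42 = -137/4*(-46) + 42 = 3151/2 + 42 = 3235/2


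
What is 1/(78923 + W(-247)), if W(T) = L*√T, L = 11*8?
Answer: 6071/479288669 - 88*I*√247/6230752697 ≈ 1.2667e-5 - 2.2197e-7*I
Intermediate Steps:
L = 88
W(T) = 88*√T
1/(78923 + W(-247)) = 1/(78923 + 88*√(-247)) = 1/(78923 + 88*(I*√247)) = 1/(78923 + 88*I*√247)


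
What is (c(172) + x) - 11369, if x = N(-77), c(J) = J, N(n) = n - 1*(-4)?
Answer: -11270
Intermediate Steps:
N(n) = 4 + n (N(n) = n + 4 = 4 + n)
x = -73 (x = 4 - 77 = -73)
(c(172) + x) - 11369 = (172 - 73) - 11369 = 99 - 11369 = -11270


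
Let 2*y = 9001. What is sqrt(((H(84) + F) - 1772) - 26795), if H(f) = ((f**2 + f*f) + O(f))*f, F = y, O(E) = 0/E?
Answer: sqrt(4645366)/2 ≈ 1077.7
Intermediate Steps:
y = 9001/2 (y = (1/2)*9001 = 9001/2 ≈ 4500.5)
O(E) = 0
F = 9001/2 ≈ 4500.5
H(f) = 2*f**3 (H(f) = ((f**2 + f*f) + 0)*f = ((f**2 + f**2) + 0)*f = (2*f**2 + 0)*f = (2*f**2)*f = 2*f**3)
sqrt(((H(84) + F) - 1772) - 26795) = sqrt(((2*84**3 + 9001/2) - 1772) - 26795) = sqrt(((2*592704 + 9001/2) - 1772) - 26795) = sqrt(((1185408 + 9001/2) - 1772) - 26795) = sqrt((2379817/2 - 1772) - 26795) = sqrt(2376273/2 - 26795) = sqrt(2322683/2) = sqrt(4645366)/2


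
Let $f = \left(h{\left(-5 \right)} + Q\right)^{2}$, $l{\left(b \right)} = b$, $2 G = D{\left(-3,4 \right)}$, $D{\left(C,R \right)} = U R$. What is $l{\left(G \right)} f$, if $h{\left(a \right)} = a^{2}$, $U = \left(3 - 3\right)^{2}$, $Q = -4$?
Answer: $0$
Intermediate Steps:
$U = 0$ ($U = 0^{2} = 0$)
$D{\left(C,R \right)} = 0$ ($D{\left(C,R \right)} = 0 R = 0$)
$G = 0$ ($G = \frac{1}{2} \cdot 0 = 0$)
$f = 441$ ($f = \left(\left(-5\right)^{2} - 4\right)^{2} = \left(25 - 4\right)^{2} = 21^{2} = 441$)
$l{\left(G \right)} f = 0 \cdot 441 = 0$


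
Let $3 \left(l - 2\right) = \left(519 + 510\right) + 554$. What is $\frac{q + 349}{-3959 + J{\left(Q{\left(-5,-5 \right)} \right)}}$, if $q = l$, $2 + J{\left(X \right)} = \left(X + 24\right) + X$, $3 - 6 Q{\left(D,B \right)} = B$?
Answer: $- \frac{2636}{11803} \approx -0.22333$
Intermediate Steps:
$Q{\left(D,B \right)} = \frac{1}{2} - \frac{B}{6}$
$J{\left(X \right)} = 22 + 2 X$ ($J{\left(X \right)} = -2 + \left(\left(X + 24\right) + X\right) = -2 + \left(\left(24 + X\right) + X\right) = -2 + \left(24 + 2 X\right) = 22 + 2 X$)
$l = \frac{1589}{3}$ ($l = 2 + \frac{\left(519 + 510\right) + 554}{3} = 2 + \frac{1029 + 554}{3} = 2 + \frac{1}{3} \cdot 1583 = 2 + \frac{1583}{3} = \frac{1589}{3} \approx 529.67$)
$q = \frac{1589}{3} \approx 529.67$
$\frac{q + 349}{-3959 + J{\left(Q{\left(-5,-5 \right)} \right)}} = \frac{\frac{1589}{3} + 349}{-3959 + \left(22 + 2 \left(\frac{1}{2} - - \frac{5}{6}\right)\right)} = \frac{2636}{3 \left(-3959 + \left(22 + 2 \left(\frac{1}{2} + \frac{5}{6}\right)\right)\right)} = \frac{2636}{3 \left(-3959 + \left(22 + 2 \cdot \frac{4}{3}\right)\right)} = \frac{2636}{3 \left(-3959 + \left(22 + \frac{8}{3}\right)\right)} = \frac{2636}{3 \left(-3959 + \frac{74}{3}\right)} = \frac{2636}{3 \left(- \frac{11803}{3}\right)} = \frac{2636}{3} \left(- \frac{3}{11803}\right) = - \frac{2636}{11803}$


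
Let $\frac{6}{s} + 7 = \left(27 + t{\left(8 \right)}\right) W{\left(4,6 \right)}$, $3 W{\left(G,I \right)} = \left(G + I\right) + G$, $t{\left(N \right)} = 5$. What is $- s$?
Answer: $- \frac{18}{427} \approx -0.042155$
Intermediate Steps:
$W{\left(G,I \right)} = \frac{I}{3} + \frac{2 G}{3}$ ($W{\left(G,I \right)} = \frac{\left(G + I\right) + G}{3} = \frac{I + 2 G}{3} = \frac{I}{3} + \frac{2 G}{3}$)
$s = \frac{18}{427}$ ($s = \frac{6}{-7 + \left(27 + 5\right) \left(\frac{1}{3} \cdot 6 + \frac{2}{3} \cdot 4\right)} = \frac{6}{-7 + 32 \left(2 + \frac{8}{3}\right)} = \frac{6}{-7 + 32 \cdot \frac{14}{3}} = \frac{6}{-7 + \frac{448}{3}} = \frac{6}{\frac{427}{3}} = 6 \cdot \frac{3}{427} = \frac{18}{427} \approx 0.042155$)
$- s = \left(-1\right) \frac{18}{427} = - \frac{18}{427}$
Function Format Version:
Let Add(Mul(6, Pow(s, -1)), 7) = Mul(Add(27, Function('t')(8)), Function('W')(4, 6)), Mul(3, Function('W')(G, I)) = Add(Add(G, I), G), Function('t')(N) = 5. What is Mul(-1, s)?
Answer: Rational(-18, 427) ≈ -0.042155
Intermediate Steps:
Function('W')(G, I) = Add(Mul(Rational(1, 3), I), Mul(Rational(2, 3), G)) (Function('W')(G, I) = Mul(Rational(1, 3), Add(Add(G, I), G)) = Mul(Rational(1, 3), Add(I, Mul(2, G))) = Add(Mul(Rational(1, 3), I), Mul(Rational(2, 3), G)))
s = Rational(18, 427) (s = Mul(6, Pow(Add(-7, Mul(Add(27, 5), Add(Mul(Rational(1, 3), 6), Mul(Rational(2, 3), 4)))), -1)) = Mul(6, Pow(Add(-7, Mul(32, Add(2, Rational(8, 3)))), -1)) = Mul(6, Pow(Add(-7, Mul(32, Rational(14, 3))), -1)) = Mul(6, Pow(Add(-7, Rational(448, 3)), -1)) = Mul(6, Pow(Rational(427, 3), -1)) = Mul(6, Rational(3, 427)) = Rational(18, 427) ≈ 0.042155)
Mul(-1, s) = Mul(-1, Rational(18, 427)) = Rational(-18, 427)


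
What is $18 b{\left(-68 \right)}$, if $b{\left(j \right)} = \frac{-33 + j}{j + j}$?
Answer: $\frac{909}{68} \approx 13.368$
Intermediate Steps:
$b{\left(j \right)} = \frac{-33 + j}{2 j}$
$18 b{\left(-68 \right)} = 18 \frac{-33 - 68}{2 \left(-68\right)} = 18 \cdot \frac{1}{2} \left(- \frac{1}{68}\right) \left(-101\right) = 18 \cdot \frac{101}{136} = \frac{909}{68}$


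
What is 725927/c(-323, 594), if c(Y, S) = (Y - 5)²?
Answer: 725927/107584 ≈ 6.7475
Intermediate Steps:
c(Y, S) = (-5 + Y)²
725927/c(-323, 594) = 725927/((-5 - 323)²) = 725927/((-328)²) = 725927/107584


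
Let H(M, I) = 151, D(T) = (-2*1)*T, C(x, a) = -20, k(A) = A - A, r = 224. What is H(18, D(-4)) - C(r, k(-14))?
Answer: 171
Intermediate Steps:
k(A) = 0
D(T) = -2*T
H(18, D(-4)) - C(r, k(-14)) = 151 - 1*(-20) = 151 + 20 = 171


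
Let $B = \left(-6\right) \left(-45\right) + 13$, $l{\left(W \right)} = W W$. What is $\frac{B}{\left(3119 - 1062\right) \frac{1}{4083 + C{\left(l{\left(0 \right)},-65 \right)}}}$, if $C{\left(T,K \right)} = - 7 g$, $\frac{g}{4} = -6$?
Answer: $\frac{1203033}{2057} \approx 584.85$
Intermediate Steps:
$l{\left(W \right)} = W^{2}$
$g = -24$ ($g = 4 \left(-6\right) = -24$)
$C{\left(T,K \right)} = 168$ ($C{\left(T,K \right)} = \left(-7\right) \left(-24\right) = 168$)
$B = 283$ ($B = 270 + 13 = 283$)
$\frac{B}{\left(3119 - 1062\right) \frac{1}{4083 + C{\left(l{\left(0 \right)},-65 \right)}}} = \frac{283}{\left(3119 - 1062\right) \frac{1}{4083 + 168}} = \frac{283}{2057 \cdot \frac{1}{4251}} = \frac{283}{\frac{2057}{4251}} = 283 \cdot \frac{4251}{2057} = \frac{1203033}{2057}$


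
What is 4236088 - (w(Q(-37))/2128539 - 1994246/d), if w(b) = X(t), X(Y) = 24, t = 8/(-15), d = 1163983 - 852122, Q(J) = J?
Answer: 937318207774680294/221269433693 ≈ 4.2361e+6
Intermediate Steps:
d = 311861
t = -8/15 (t = 8*(-1/15) = -8/15 ≈ -0.53333)
w(b) = 24
4236088 - (w(Q(-37))/2128539 - 1994246/d) = 4236088 - (24/2128539 - 1994246/311861) = 4236088 - (24*(1/2128539) - 1994246*1/311861) = 4236088 - (8/709513 - 1994246/311861) = 4236088 - 1*(-1414940967310/221269433693) = 4236088 + 1414940967310/221269433693 = 937318207774680294/221269433693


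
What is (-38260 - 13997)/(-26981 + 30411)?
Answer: -52257/3430 ≈ -15.235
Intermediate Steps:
(-38260 - 13997)/(-26981 + 30411) = -52257/3430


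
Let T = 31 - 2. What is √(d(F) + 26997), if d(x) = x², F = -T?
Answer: √27838 ≈ 166.85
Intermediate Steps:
T = 29
F = -29 (F = -1*29 = -29)
√(d(F) + 26997) = √((-29)² + 26997) = √(841 + 26997) = √27838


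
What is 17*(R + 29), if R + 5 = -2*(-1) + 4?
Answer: 510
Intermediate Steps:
R = 1 (R = -5 + (-2*(-1) + 4) = -5 + (2 + 4) = -5 + 6 = 1)
17*(R + 29) = 17*(1 + 29) = 17*30 = 510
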